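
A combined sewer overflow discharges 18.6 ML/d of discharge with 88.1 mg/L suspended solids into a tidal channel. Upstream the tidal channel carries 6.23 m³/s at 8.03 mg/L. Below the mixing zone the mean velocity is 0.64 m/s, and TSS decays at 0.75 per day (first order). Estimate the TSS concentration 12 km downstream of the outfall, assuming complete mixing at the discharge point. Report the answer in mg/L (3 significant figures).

9.10 mg/L

18.6 ML/d = 0.2153 m³/s.
After complete mixing, C₀ = (0.2153·88.1 + 6.23·8.03) / 6.445 = 10.7 mg/L.
Travel time t = 1.2e+04 m / 0.64 m/s = 1.875e+04 s = 0.217 d.
C = 10.7·exp(−0.75·0.217) = 10.7·0.8498 = 9.097 mg/L.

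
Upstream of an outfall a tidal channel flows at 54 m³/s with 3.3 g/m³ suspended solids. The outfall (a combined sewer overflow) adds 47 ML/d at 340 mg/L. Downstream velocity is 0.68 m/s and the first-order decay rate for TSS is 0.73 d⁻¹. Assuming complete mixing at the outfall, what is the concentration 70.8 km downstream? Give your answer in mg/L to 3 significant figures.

47 ML/d = 0.544 m³/s.
After complete mixing, C₀ = (0.544·340 + 54·3.3) / 54.54 = 6.658 mg/L.
Travel time t = 7.08e+04 m / 0.68 m/s = 1.041e+05 s = 1.205 d.
C = 6.658·exp(−0.73·1.205) = 6.658·0.4149 = 2.762 mg/L.

2.76 mg/L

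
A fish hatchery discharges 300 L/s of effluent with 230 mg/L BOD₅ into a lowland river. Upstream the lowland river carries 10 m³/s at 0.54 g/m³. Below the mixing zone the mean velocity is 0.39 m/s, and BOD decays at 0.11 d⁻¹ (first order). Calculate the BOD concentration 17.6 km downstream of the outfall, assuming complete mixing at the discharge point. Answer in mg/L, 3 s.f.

300 L/s = 0.3 m³/s.
After complete mixing, C₀ = (0.3·230 + 10·0.54) / 10.3 = 7.223 mg/L.
Travel time t = 1.76e+04 m / 0.39 m/s = 4.513e+04 s = 0.5223 d.
C = 7.223·exp(−0.11·0.5223) = 7.223·0.9442 = 6.82 mg/L.

6.82 mg/L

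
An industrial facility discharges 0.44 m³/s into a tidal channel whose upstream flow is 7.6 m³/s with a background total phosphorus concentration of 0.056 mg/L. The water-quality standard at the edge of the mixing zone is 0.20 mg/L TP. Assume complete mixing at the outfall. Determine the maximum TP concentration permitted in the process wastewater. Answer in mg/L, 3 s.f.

Mass balance: 0.2·8.04 = 0.44·Cₑ + 7.6·0.056.
Cₑ = (1.608 − 0.4256) / 0.44 = 2.687 mg/L.

2.69 mg/L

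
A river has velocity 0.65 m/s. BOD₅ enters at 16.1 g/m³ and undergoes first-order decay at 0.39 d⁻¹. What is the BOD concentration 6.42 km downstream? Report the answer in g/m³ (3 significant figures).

15.4 g/m³

Travel time t = 6.42 km / 0.65 m/s = 6420/0.65 = 9877 s = 0.1143 d.
First-order decay: C = 16.1·exp(−0.39·0.1143) = 16.1·0.9564 = 15.4 g/m³.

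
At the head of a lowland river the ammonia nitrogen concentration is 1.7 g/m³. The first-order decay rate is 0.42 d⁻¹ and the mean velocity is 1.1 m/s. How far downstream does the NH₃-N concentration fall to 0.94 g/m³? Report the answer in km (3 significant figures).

134 km

From C = C₀·e^(−kt), t = ln(C₀/C)/k = ln(1.7/0.94)/0.42 = 0.5925/0.42 = 1.411 d.
Distance = v·t = 1.1 m/s × 1.219e+05 s = 1.341e+05 m = 134.1 km.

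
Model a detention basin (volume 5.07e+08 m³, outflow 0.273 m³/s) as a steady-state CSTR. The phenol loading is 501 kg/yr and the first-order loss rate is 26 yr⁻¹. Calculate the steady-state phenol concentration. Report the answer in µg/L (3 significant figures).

Outflow Q = 0.273 m³/s × 3.156e+07 s/yr = 8.615e+06 m³/yr.
Steady-state CSTR mass balance: W = Q·C + k·V·C, so C = W/(Q + kV).
Q + kV = 8.615e+06 + 26·5.07e+08 = 1.319e+10 m³/yr.
C = 501/1.319e+10 = 3.798e-08 kg/m³ = 3.798e-05 mg/L = 0.03798 µg/L.

0.0380 µg/L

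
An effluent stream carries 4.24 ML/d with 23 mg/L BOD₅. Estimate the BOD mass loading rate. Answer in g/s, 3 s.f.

4.24 ML/d = 0.04907 m³/s.
Mass flux = Q·C = 0.04907 m³/s × 23 g/m³ = 1.129 g/s.

1.13 g/s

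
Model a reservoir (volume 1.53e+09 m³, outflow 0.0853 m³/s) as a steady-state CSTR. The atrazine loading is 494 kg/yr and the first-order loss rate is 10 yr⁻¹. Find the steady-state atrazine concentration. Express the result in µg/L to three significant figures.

Outflow Q = 0.0853 m³/s × 3.156e+07 s/yr = 2.692e+06 m³/yr.
Steady-state CSTR mass balance: W = Q·C + k·V·C, so C = W/(Q + kV).
Q + kV = 2.692e+06 + 10·1.53e+09 = 1.53e+10 m³/yr.
C = 494/1.53e+10 = 3.228e-08 kg/m³ = 3.228e-05 mg/L = 0.03228 µg/L.

0.0323 µg/L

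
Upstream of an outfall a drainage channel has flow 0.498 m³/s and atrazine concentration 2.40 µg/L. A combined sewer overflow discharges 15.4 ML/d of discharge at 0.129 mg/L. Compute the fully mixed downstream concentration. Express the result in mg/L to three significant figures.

15.4 ML/d = 0.1782 m³/s.
2.40 µg/L = 0.0024 mg/L.
By mass balance at complete mixing, C = (0.1782·0.129 + 0.498·0.0024) / (0.1782 + 0.498) = 0.02419/0.6762 = 0.03577 mg/L.

0.0358 mg/L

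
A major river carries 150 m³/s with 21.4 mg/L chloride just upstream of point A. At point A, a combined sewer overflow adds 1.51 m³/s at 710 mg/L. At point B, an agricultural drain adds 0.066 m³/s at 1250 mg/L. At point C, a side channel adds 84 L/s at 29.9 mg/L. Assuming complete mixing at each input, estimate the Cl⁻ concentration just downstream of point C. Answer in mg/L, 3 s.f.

After input A: C = (150·21.4 + 1.51·710) / 151.5 = 28.26 mg/L.
After input B: C = (151.5·28.26 + 0.066·1250) / 151.6 = 28.79 mg/L.
84 L/s = 0.084 m³/s.
After input C: C = (151.6·28.79 + 0.084·29.9) / 151.7 = 28.8 mg/L.

28.8 mg/L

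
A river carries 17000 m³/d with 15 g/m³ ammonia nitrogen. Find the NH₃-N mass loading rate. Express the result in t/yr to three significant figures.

17000 m³/d = 0.1968 m³/s.
Mass flux = Q·C = 0.1968 m³/s × 15 g/m³ = 2.951 g/s.
= 2.951 g/s × 31.56 = 93.14 t/yr.

93.1 t/yr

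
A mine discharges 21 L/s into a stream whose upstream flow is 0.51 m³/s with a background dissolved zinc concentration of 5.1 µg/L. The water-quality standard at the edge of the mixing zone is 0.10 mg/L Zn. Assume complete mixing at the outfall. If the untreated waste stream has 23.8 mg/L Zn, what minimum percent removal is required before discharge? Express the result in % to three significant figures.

21 L/s = 0.021 m³/s.
5.1 µg/L = 0.0051 mg/L.
Mass balance: 0.1·0.531 = 0.021·Cₑ + 0.51·0.0051.
Cₑ = (0.0531 − 0.002601) / 0.021 = 2.405 mg/L.
Required removal = 1 − 2.405/23.8 = 89.9 %.

89.9 %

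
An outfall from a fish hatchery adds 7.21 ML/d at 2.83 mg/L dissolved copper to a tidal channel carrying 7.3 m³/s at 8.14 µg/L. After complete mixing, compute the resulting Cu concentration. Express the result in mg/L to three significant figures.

0.0400 mg/L

7.21 ML/d = 0.08345 m³/s.
8.14 µg/L = 0.00814 mg/L.
Conservation of mass across the mixing zone: C = (0.08345·2.83 + 7.3·0.00814) / (0.08345 + 7.3) = 0.2956/7.383 = 0.04003 mg/L.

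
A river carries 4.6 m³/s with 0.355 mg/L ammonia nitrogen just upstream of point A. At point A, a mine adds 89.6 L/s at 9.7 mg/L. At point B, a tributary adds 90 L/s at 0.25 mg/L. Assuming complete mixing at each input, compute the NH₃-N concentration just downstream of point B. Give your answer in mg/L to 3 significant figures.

0.528 mg/L

89.6 L/s = 0.0896 m³/s.
After input A: C = (4.6·0.355 + 0.0896·9.7) / 4.69 = 0.5335 mg/L.
90 L/s = 0.09 m³/s.
After input B: C = (4.69·0.5335 + 0.09·0.25) / 4.78 = 0.5282 mg/L.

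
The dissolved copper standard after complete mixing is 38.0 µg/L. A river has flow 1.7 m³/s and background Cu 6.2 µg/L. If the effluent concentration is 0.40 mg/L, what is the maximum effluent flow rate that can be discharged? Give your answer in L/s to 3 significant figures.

149 L/s

6.2 µg/L = 0.0062 mg/L.
38.0 µg/L = 0.038 mg/L.
Mass balance at complete mixing: C_std·(Q_w + Q_r) = Q_w·C_e + Q_r·C_b.
Rearranging, Q_w = Q_r·(C_std − C_b)/(C_e − C_std) = 1.7·(0.038 − 0.0062) / (0.4 − 0.038) = 0.1493 m³/s.
= 149.3 L/s.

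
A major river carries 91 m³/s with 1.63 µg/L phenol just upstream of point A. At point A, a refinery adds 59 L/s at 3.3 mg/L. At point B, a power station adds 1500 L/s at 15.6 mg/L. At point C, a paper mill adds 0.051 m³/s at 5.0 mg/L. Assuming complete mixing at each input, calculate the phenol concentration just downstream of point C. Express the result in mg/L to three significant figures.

1.63 µg/L = 0.00163 mg/L.
59 L/s = 0.059 m³/s.
After input A: C = (91·0.00163 + 0.059·3.3) / 91.06 = 0.003767 mg/L.
1500 L/s = 1.5 m³/s.
After input B: C = (91.06·0.003767 + 1.5·15.6) / 92.56 = 0.2565 mg/L.
After input C: C = (92.56·0.2565 + 0.051·5) / 92.61 = 0.2591 mg/L.

0.259 mg/L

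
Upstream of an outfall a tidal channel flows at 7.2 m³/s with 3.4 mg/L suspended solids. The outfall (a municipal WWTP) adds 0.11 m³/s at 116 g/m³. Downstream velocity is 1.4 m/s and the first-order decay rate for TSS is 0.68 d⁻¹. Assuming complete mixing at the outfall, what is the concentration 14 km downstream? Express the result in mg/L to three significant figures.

4.71 mg/L

After complete mixing, C₀ = (0.11·116 + 7.2·3.4) / 7.31 = 5.094 mg/L.
Travel time t = 1.4e+04 m / 1.4 m/s = 1e+04 s = 0.1157 d.
C = 5.094·exp(−0.68·0.1157) = 5.094·0.9243 = 4.709 mg/L.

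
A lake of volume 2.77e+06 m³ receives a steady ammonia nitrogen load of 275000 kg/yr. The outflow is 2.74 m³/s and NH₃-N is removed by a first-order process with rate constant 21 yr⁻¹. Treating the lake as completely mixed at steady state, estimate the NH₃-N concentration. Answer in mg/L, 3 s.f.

Outflow Q = 2.74 m³/s × 3.156e+07 s/yr = 8.647e+07 m³/yr.
Steady-state CSTR mass balance: W = Q·C + k·V·C, so C = W/(Q + kV).
Q + kV = 8.647e+07 + 21·2.77e+06 = 1.446e+08 m³/yr.
C = 275000/1.446e+08 = 0.001901 kg/m³ = 1.901 mg/L.

1.90 mg/L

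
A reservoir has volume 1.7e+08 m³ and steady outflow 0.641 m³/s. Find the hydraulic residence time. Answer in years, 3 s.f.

8.40 yr

Q = 0.641 m³/s × 3.156e+07 s/yr = 2.023e+07 m³/yr.
Hydraulic residence time τ = V/Q = 1.7e+08/2.023e+07 = 8.404 yr.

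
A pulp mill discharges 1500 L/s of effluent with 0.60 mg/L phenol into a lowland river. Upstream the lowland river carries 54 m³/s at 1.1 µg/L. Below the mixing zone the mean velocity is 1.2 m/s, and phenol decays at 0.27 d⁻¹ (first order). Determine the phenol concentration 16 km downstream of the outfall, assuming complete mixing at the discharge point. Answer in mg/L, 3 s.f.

0.0166 mg/L

1500 L/s = 1.5 m³/s.
1.1 µg/L = 0.0011 mg/L.
After complete mixing, C₀ = (1.5·0.6 + 54·0.0011) / 55.5 = 0.01729 mg/L.
Travel time t = 1.6e+04 m / 1.2 m/s = 1.333e+04 s = 0.1543 d.
C = 0.01729·exp(−0.27·0.1543) = 0.01729·0.9592 = 0.01658 mg/L.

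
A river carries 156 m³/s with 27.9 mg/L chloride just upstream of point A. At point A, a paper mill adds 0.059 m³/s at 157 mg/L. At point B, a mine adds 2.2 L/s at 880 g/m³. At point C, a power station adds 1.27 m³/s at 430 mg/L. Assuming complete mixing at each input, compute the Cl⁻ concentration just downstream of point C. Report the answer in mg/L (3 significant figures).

After input A: C = (156·27.9 + 0.059·157) / 156.1 = 27.95 mg/L.
2.2 L/s = 0.0022 m³/s.
After input B: C = (156.1·27.95 + 0.0022·880) / 156.1 = 27.96 mg/L.
After input C: C = (156.1·27.96 + 1.27·430) / 157.3 = 31.21 mg/L.

31.2 mg/L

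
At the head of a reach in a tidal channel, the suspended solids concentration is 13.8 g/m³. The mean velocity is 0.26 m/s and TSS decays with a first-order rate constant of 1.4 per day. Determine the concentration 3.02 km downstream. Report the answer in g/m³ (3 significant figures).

Travel time t = 3.02 km / 0.26 m/s = 3020/0.26 = 1.162e+04 s = 0.1344 d.
First-order decay: C = 13.8·exp(−1.4·0.1344) = 13.8·0.8284 = 11.43 g/m³.

11.4 g/m³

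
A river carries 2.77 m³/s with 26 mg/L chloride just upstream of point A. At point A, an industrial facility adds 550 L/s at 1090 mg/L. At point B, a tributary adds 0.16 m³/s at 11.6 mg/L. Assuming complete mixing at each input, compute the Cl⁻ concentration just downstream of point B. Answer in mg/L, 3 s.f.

550 L/s = 0.55 m³/s.
After input A: C = (2.77·26 + 0.55·1090) / 3.32 = 202.3 mg/L.
After input B: C = (3.32·202.3 + 0.16·11.6) / 3.48 = 193.5 mg/L.

193 mg/L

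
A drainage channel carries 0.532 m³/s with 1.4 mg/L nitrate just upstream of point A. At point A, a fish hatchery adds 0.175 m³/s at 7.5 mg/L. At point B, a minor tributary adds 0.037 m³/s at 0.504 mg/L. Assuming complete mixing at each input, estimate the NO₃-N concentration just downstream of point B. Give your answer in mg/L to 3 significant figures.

2.79 mg/L

After input A: C = (0.532·1.4 + 0.175·7.5) / 0.707 = 2.91 mg/L.
After input B: C = (0.707·2.91 + 0.037·0.504) / 0.744 = 2.79 mg/L.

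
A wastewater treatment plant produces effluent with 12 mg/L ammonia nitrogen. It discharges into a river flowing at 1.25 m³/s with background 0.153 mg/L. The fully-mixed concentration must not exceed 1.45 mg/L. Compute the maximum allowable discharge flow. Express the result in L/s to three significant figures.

154 L/s

Mass balance at complete mixing: C_std·(Q_w + Q_r) = Q_w·C_e + Q_r·C_b.
Rearranging, Q_w = Q_r·(C_std − C_b)/(C_e − C_std) = 1.25·(1.45 − 0.153) / (12 − 1.45) = 0.1537 m³/s.
= 153.7 L/s.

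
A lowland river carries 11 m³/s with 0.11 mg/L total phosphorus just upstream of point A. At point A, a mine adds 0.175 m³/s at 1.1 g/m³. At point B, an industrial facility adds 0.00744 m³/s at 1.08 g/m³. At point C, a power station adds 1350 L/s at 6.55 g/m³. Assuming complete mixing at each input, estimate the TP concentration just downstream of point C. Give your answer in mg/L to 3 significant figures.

After input A: C = (11·0.11 + 0.175·1.1) / 11.18 = 0.1255 mg/L.
After input B: C = (11.18·0.1255 + 0.00744·1.08) / 11.18 = 0.1261 mg/L.
1350 L/s = 1.35 m³/s.
After input C: C = (11.18·0.1261 + 1.35·6.55) / 12.53 = 0.8181 mg/L.

0.818 mg/L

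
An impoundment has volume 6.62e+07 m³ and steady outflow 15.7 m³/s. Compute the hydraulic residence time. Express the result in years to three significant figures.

0.134 yr

Q = 15.7 m³/s × 3.156e+07 s/yr = 4.955e+08 m³/yr.
Hydraulic residence time τ = V/Q = 6.62e+07/4.955e+08 = 0.1336 yr.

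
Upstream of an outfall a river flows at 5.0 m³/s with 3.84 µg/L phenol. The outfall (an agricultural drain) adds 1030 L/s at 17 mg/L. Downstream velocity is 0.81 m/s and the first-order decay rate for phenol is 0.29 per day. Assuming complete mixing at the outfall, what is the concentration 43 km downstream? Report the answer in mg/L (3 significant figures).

2.43 mg/L

1030 L/s = 1.03 m³/s.
3.84 µg/L = 0.00384 mg/L.
After complete mixing, C₀ = (1.03·17 + 5·0.00384) / 6.03 = 2.907 mg/L.
Travel time t = 4.3e+04 m / 0.81 m/s = 5.309e+04 s = 0.6144 d.
C = 2.907·exp(−0.29·0.6144) = 2.907·0.8368 = 2.433 mg/L.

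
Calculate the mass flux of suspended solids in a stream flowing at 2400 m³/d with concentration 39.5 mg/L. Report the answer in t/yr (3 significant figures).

34.6 t/yr

2400 m³/d = 0.02778 m³/s.
Mass flux = Q·C = 0.02778 m³/s × 39.5 g/m³ = 1.097 g/s.
= 1.097 g/s × 31.56 = 34.63 t/yr.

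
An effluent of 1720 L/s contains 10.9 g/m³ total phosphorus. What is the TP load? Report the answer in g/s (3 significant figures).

1720 L/s = 1.72 m³/s.
Mass flux = Q·C = 1.72 m³/s × 10.9 g/m³ = 18.75 g/s.

18.7 g/s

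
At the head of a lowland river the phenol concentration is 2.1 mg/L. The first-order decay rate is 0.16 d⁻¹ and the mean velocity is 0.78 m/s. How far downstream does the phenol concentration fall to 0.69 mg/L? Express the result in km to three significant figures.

469 km

From C = C₀·e^(−kt), t = ln(C₀/C)/k = ln(2.1/0.69)/0.16 = 1.113/0.16 = 6.956 d.
Distance = v·t = 0.78 m/s × 6.01e+05 s = 4.688e+05 m = 468.8 km.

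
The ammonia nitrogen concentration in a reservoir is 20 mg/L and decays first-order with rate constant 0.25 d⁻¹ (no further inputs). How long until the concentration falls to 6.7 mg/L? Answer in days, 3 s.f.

4.37 d

t = ln(C₀/C)/k = ln(20/6.7)/0.25 = 1.094/0.25 = 4.374 d.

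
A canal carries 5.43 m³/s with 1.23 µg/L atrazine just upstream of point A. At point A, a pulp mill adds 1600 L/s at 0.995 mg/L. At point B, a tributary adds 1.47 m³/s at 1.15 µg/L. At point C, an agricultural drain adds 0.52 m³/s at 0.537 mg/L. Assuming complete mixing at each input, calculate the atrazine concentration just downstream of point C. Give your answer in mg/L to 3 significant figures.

1.23 µg/L = 0.00123 mg/L.
1600 L/s = 1.6 m³/s.
After input A: C = (5.43·0.00123 + 1.6·0.995) / 7.03 = 0.2274 mg/L.
1.15 µg/L = 0.00115 mg/L.
After input B: C = (7.03·0.2274 + 1.47·0.00115) / 8.5 = 0.1883 mg/L.
After input C: C = (8.5·0.1883 + 0.52·0.537) / 9.02 = 0.2084 mg/L.

0.208 mg/L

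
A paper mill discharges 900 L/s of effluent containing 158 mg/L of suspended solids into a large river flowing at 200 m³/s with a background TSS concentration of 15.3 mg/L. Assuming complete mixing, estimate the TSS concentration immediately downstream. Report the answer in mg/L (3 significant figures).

900 L/s = 0.9 m³/s.
Conservation of mass across the mixing zone: C = (0.9·158 + 200·15.3) / (0.9 + 200) = 3202/200.9 = 15.94 mg/L.

15.9 mg/L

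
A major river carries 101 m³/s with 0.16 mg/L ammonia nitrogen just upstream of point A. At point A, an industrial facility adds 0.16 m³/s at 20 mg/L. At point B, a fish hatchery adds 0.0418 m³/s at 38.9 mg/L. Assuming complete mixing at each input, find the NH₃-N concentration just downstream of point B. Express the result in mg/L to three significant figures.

0.207 mg/L

After input A: C = (101·0.16 + 0.16·20) / 101.2 = 0.1914 mg/L.
After input B: C = (101.2·0.1914 + 0.0418·38.9) / 101.2 = 0.2074 mg/L.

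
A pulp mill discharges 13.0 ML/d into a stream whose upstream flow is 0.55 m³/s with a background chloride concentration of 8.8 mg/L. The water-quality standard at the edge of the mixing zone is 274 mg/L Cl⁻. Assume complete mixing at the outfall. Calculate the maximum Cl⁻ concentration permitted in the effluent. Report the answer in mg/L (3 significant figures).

13.0 ML/d = 0.1505 m³/s.
Mass balance: 274·0.7005 = 0.1505·Cₑ + 0.55·8.8.
Cₑ = (191.9 − 4.84) / 0.1505 = 1243 mg/L.

1240 mg/L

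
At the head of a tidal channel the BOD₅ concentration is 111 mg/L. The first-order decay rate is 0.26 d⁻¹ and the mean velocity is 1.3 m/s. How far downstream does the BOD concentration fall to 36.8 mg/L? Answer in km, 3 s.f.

From C = C₀·e^(−kt), t = ln(C₀/C)/k = ln(111/36.8)/0.26 = 1.104/0.26 = 4.246 d.
Distance = v·t = 1.3 m/s × 3.669e+05 s = 4.769e+05 m = 476.9 km.

477 km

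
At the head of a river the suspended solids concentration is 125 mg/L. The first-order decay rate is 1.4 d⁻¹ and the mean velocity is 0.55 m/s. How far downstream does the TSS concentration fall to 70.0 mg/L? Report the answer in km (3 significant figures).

From C = C₀·e^(−kt), t = ln(C₀/C)/k = ln(125/70.0)/1.4 = 0.5798/1.4 = 0.4142 d.
Distance = v·t = 0.55 m/s × 3.578e+04 s = 1.968e+04 m = 19.68 km.

19.7 km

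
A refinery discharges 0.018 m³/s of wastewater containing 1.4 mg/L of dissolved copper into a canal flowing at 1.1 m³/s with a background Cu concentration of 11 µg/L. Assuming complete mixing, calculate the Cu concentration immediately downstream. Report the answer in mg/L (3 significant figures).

11 µg/L = 0.011 mg/L.
By mass balance at complete mixing, C = (0.018·1.4 + 1.1·0.011) / (0.018 + 1.1) = 0.0373/1.118 = 0.03336 mg/L.

0.0334 mg/L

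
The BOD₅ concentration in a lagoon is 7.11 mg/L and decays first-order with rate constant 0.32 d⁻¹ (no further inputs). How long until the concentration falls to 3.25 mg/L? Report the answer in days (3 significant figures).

2.45 d

t = ln(C₀/C)/k = ln(7.11/3.25)/0.32 = 0.7828/0.32 = 2.446 d.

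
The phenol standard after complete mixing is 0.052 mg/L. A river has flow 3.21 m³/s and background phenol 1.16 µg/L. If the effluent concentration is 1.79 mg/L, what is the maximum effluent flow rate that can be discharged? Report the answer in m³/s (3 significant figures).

1.16 µg/L = 0.00116 mg/L.
Mass balance at complete mixing: C_std·(Q_w + Q_r) = Q_w·C_e + Q_r·C_b.
Rearranging, Q_w = Q_r·(C_std − C_b)/(C_e − C_std) = 3.21·(0.052 − 0.00116) / (1.79 − 0.052) = 0.0939 m³/s.

0.0939 m³/s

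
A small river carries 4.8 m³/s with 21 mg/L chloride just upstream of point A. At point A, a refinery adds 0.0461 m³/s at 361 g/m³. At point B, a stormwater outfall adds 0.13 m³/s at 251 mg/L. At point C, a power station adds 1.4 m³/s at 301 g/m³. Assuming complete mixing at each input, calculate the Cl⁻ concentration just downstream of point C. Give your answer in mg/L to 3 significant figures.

After input A: C = (4.8·21 + 0.0461·361) / 4.846 = 24.23 mg/L.
After input B: C = (4.846·24.23 + 0.13·251) / 4.976 = 30.16 mg/L.
After input C: C = (4.976·30.16 + 1.4·301) / 6.376 = 89.63 mg/L.

89.6 mg/L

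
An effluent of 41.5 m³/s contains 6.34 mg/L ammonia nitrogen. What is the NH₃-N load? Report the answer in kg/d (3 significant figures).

Mass flux = Q·C = 41.5 m³/s × 6.34 g/m³ = 263.1 g/s.
= 263.1 g/s × 86.4 = 2.273e+04 kg/d.

22700 kg/d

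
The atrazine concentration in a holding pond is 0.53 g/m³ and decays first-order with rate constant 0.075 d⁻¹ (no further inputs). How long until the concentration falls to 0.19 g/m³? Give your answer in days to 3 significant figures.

13.7 d

t = ln(C₀/C)/k = ln(0.53/0.19)/0.075 = 1.026/0.075 = 13.68 d.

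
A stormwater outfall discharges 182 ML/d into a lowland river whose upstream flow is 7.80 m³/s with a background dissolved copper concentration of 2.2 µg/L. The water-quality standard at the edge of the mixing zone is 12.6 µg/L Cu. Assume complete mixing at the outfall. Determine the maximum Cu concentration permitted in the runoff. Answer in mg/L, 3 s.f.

182 ML/d = 2.106 m³/s.
2.2 µg/L = 0.0022 mg/L.
12.6 µg/L = 0.0126 mg/L.
Mass balance: 0.0126·9.906 = 2.106·Cₑ + 7.8·0.0022.
Cₑ = (0.1248 − 0.01716) / 2.106 = 0.05111 mg/L.

0.0511 mg/L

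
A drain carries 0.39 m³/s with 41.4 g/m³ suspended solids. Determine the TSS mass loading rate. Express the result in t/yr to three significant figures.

510 t/yr

Mass flux = Q·C = 0.39 m³/s × 41.4 g/m³ = 16.15 g/s.
= 16.15 g/s × 31.56 = 509.5 t/yr.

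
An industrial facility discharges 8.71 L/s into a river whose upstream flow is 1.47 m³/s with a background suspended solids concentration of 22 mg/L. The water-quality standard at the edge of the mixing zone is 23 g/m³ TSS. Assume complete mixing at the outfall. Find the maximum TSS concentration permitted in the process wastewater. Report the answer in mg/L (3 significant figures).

8.71 L/s = 0.00871 m³/s.
Mass balance: 23·1.479 = 0.00871·Cₑ + 1.47·22.
Cₑ = (34.01 − 32.34) / 0.00871 = 191.8 mg/L.

192 mg/L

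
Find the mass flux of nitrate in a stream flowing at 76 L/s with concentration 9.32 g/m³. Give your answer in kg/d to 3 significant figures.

76 L/s = 0.076 m³/s.
Mass flux = Q·C = 0.076 m³/s × 9.32 g/m³ = 0.7083 g/s.
= 0.7083 g/s × 86.4 = 61.2 kg/d.

61.2 kg/d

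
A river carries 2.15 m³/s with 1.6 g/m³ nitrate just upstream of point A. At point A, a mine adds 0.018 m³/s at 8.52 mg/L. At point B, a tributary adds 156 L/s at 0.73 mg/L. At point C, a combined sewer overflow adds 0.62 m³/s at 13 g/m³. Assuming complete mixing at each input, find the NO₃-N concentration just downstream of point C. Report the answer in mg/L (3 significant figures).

4.00 mg/L

After input A: C = (2.15·1.6 + 0.018·8.52) / 2.168 = 1.657 mg/L.
156 L/s = 0.156 m³/s.
After input B: C = (2.168·1.657 + 0.156·0.73) / 2.324 = 1.595 mg/L.
After input C: C = (2.324·1.595 + 0.62·13) / 2.944 = 3.997 mg/L.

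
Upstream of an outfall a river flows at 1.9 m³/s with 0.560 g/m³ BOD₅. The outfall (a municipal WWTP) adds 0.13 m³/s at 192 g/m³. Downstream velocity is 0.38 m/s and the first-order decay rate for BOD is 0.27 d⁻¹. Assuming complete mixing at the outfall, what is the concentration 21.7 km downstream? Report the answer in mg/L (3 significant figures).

After complete mixing, C₀ = (0.13·192 + 1.9·0.56) / 2.03 = 12.82 mg/L.
Travel time t = 2.17e+04 m / 0.38 m/s = 5.711e+04 s = 0.6609 d.
C = 12.82·exp(−0.27·0.6609) = 12.82·0.8366 = 10.72 mg/L.

10.7 mg/L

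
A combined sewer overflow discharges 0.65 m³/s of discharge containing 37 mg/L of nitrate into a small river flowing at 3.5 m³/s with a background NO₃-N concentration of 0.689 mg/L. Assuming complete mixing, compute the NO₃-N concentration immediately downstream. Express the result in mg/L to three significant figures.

6.38 mg/L

Flow-weighted mixing gives C = (0.65·37 + 3.5·0.689) / (0.65 + 3.5) = 26.46/4.15 = 6.376 mg/L.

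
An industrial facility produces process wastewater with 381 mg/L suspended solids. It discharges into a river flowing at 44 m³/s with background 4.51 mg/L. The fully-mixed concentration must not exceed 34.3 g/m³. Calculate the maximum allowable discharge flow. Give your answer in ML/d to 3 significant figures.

Mass balance at complete mixing: C_std·(Q_w + Q_r) = Q_w·C_e + Q_r·C_b.
Rearranging, Q_w = Q_r·(C_std − C_b)/(C_e − C_std) = 44·(34.3 − 4.51) / (381 − 34.3) = 3.781 m³/s.
= 326.7 ML/d.

327 ML/d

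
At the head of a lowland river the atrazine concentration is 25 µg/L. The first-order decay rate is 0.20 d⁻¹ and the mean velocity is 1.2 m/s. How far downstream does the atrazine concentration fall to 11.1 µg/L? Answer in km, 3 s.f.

From C = C₀·e^(−kt), t = ln(C₀/C)/k = ln(25/11.1)/0.20 = 0.8119/0.20 = 4.06 d.
Distance = v·t = 1.2 m/s × 3.508e+05 s = 4.209e+05 m = 420.9 km.

421 km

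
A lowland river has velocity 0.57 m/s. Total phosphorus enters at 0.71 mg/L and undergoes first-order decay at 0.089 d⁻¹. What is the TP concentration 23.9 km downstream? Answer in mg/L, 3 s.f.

0.680 mg/L

Travel time t = 23.9 km / 0.57 m/s = 2.39e+04/0.57 = 4.193e+04 s = 0.4853 d.
First-order decay: C = 0.71·exp(−0.089·0.4853) = 0.71·0.9577 = 0.68 mg/L.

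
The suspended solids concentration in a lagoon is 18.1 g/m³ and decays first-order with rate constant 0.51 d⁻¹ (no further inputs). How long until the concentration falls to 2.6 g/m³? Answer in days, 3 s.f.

3.80 d

t = ln(C₀/C)/k = ln(18.1/2.6)/0.51 = 1.94/0.51 = 3.805 d.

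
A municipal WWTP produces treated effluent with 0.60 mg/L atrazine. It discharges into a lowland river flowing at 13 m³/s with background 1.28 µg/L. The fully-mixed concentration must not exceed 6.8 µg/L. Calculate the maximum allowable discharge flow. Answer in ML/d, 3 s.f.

10.5 ML/d

1.28 µg/L = 0.00128 mg/L.
6.8 µg/L = 0.0068 mg/L.
Mass balance at complete mixing: C_std·(Q_w + Q_r) = Q_w·C_e + Q_r·C_b.
Rearranging, Q_w = Q_r·(C_std − C_b)/(C_e − C_std) = 13·(0.0068 − 0.00128) / (0.6 − 0.0068) = 0.121 m³/s.
= 10.45 ML/d.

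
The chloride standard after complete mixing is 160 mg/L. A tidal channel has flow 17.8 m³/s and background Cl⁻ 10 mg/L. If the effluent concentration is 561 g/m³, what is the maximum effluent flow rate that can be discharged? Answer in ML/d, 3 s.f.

575 ML/d

Mass balance at complete mixing: C_std·(Q_w + Q_r) = Q_w·C_e + Q_r·C_b.
Rearranging, Q_w = Q_r·(C_std − C_b)/(C_e − C_std) = 17.8·(160 − 10) / (561 − 160) = 6.658 m³/s.
= 575.3 ML/d.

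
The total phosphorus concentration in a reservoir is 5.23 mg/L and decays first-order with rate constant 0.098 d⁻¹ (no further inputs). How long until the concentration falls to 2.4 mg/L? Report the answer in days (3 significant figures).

7.95 d

t = ln(C₀/C)/k = ln(5.23/2.4)/0.098 = 0.7789/0.098 = 7.948 d.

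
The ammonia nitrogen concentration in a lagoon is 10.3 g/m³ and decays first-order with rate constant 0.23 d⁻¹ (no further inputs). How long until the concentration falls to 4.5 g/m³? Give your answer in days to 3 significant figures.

t = ln(C₀/C)/k = ln(10.3/4.5)/0.23 = 0.8281/0.23 = 3.6 d.

3.60 d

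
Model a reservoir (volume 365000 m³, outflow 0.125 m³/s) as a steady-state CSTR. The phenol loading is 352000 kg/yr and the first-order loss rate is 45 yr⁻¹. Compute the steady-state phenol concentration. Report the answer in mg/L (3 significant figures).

17.3 mg/L

Outflow Q = 0.125 m³/s × 3.156e+07 s/yr = 3.945e+06 m³/yr.
Steady-state CSTR mass balance: W = Q·C + k·V·C, so C = W/(Q + kV).
Q + kV = 3.945e+06 + 45·365000 = 2.037e+07 m³/yr.
C = 352000/2.037e+07 = 0.01728 kg/m³ = 17.28 mg/L.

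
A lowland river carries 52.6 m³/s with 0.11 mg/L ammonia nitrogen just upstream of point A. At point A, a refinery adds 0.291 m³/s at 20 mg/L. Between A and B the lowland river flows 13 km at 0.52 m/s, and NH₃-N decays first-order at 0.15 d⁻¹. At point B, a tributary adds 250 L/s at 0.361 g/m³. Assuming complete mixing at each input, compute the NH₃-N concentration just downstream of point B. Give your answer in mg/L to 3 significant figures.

After input A: C = (52.6·0.11 + 0.291·20) / 52.89 = 0.2194 mg/L.
Over the 13 km reach to input B (t = 2.5e+04 s = 0.2894 d), decay gives C = 0.2194·exp(−0.15·0.2894) = 0.2101 mg/L.
250 L/s = 0.25 m³/s.
After input B: C = (52.89·0.2101 + 0.25·0.361) / 53.14 = 0.2108 mg/L.

0.211 mg/L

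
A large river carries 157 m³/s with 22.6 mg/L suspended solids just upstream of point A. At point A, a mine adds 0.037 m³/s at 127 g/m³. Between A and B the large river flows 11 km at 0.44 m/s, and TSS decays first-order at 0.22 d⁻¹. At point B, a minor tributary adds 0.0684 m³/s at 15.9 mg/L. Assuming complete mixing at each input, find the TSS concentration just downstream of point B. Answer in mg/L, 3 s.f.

After input A: C = (157·22.6 + 0.037·127) / 157 = 22.62 mg/L.
Over the 11 km reach to input B (t = 2.5e+04 s = 0.2894 d), decay gives C = 22.62·exp(−0.22·0.2894) = 21.23 mg/L.
After input B: C = (157·21.23 + 0.0684·15.9) / 157.1 = 21.23 mg/L.

21.2 mg/L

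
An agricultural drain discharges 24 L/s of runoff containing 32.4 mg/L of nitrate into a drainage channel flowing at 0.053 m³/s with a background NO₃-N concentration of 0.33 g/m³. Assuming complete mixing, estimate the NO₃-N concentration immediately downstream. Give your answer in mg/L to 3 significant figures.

24 L/s = 0.024 m³/s.
By mass balance at complete mixing, C = (0.024·32.4 + 0.053·0.33) / (0.024 + 0.053) = 0.7951/0.077 = 10.33 mg/L.

10.3 mg/L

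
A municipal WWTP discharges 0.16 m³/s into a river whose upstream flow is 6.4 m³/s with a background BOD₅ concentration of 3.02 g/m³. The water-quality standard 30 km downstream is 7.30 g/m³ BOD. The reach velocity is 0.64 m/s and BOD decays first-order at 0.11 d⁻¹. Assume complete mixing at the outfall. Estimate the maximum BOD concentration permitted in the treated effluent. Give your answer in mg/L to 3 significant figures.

Travel time to the compliance point: t = 3e+04/0.64 = 4.688e+04 s = 0.5425 d; decay factor exp(−0.11·0.5425) = 0.9421.
So the concentration just after mixing may be at most 7.3/0.9421 = 7.749 mg/L.
Mass balance: 7.749·6.56 = 0.16·Cₑ + 6.4·3.02.
Cₑ = (50.83 − 19.33) / 0.16 = 196.9 mg/L.

197 mg/L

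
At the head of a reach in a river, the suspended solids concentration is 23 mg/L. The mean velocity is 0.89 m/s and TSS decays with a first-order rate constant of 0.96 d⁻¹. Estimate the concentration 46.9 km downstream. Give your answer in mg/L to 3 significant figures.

Travel time t = 46.9 km / 0.89 m/s = 4.69e+04/0.89 = 5.27e+04 s = 0.6099 d.
First-order decay: C = 23·exp(−0.96·0.6099) = 23·0.5568 = 12.81 mg/L.

12.8 mg/L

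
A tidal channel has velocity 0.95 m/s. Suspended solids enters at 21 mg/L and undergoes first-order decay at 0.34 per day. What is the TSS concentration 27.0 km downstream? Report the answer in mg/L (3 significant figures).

18.8 mg/L

Travel time t = 27.0 km / 0.95 m/s = 2.7e+04/0.95 = 2.842e+04 s = 0.3289 d.
First-order decay: C = 21·exp(−0.34·0.3289) = 21·0.8942 = 18.78 mg/L.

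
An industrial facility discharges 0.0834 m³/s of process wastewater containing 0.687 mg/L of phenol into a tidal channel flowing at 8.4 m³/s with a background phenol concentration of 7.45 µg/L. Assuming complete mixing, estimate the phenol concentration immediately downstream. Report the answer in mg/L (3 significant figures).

0.0141 mg/L

7.45 µg/L = 0.00745 mg/L.
Conservation of mass across the mixing zone: C = (0.0834·0.687 + 8.4·0.00745) / (0.0834 + 8.4) = 0.1199/8.483 = 0.01413 mg/L.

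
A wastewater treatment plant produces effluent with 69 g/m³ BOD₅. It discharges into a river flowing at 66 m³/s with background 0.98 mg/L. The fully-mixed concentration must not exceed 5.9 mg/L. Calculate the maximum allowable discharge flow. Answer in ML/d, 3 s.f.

445 ML/d

Mass balance at complete mixing: C_std·(Q_w + Q_r) = Q_w·C_e + Q_r·C_b.
Rearranging, Q_w = Q_r·(C_std − C_b)/(C_e − C_std) = 66·(5.9 − 0.98) / (69 − 5.9) = 5.146 m³/s.
= 444.6 ML/d.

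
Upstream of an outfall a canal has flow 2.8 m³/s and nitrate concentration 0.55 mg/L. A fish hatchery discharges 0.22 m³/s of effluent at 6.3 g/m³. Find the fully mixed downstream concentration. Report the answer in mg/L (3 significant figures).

Flow-weighted mixing gives C = (0.22·6.3 + 2.8·0.55) / (0.22 + 2.8) = 2.926/3.02 = 0.9689 mg/L.

0.969 mg/L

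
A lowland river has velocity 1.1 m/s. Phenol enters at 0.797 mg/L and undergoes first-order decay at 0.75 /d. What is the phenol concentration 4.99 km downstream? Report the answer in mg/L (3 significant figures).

0.766 mg/L

Travel time t = 4.99 km / 1.1 m/s = 4990/1.1 = 4536 s = 0.0525 d.
First-order decay: C = 0.797·exp(−0.75·0.0525) = 0.797·0.9614 = 0.7662 mg/L.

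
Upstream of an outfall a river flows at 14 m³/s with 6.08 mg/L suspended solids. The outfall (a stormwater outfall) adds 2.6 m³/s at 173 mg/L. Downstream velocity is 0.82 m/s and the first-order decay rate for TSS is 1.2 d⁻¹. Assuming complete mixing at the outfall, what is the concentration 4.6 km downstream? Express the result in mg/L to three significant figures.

29.8 mg/L

After complete mixing, C₀ = (2.6·173 + 14·6.08) / 16.6 = 32.22 mg/L.
Travel time t = 4600 m / 0.82 m/s = 5610 s = 0.06493 d.
C = 32.22·exp(−1.2·0.06493) = 32.22·0.925 = 29.81 mg/L.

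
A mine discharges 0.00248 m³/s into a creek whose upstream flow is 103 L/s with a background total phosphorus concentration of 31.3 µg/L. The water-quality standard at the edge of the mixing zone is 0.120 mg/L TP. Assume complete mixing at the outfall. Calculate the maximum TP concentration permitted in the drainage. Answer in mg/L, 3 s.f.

103 L/s = 0.103 m³/s.
31.3 µg/L = 0.0313 mg/L.
Mass balance: 0.12·0.1055 = 0.00248·Cₑ + 0.103·0.0313.
Cₑ = (0.01266 − 0.003224) / 0.00248 = 3.804 mg/L.

3.80 mg/L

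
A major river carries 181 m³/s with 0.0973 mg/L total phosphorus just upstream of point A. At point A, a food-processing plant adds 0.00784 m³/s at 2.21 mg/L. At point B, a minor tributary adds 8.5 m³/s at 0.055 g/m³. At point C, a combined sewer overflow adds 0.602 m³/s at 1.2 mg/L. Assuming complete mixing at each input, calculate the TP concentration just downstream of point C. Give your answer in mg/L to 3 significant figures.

0.0990 mg/L

After input A: C = (181·0.0973 + 0.00784·2.21) / 181 = 0.09739 mg/L.
After input B: C = (181·0.09739 + 8.5·0.055) / 189.5 = 0.09549 mg/L.
After input C: C = (189.5·0.09549 + 0.602·1.2) / 190.1 = 0.09899 mg/L.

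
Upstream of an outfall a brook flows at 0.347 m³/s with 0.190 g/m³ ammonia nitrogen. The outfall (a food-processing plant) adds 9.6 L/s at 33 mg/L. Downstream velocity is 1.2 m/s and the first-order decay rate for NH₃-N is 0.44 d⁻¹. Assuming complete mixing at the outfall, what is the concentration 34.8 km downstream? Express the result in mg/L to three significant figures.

0.926 mg/L

9.6 L/s = 0.0096 m³/s.
After complete mixing, C₀ = (0.0096·33 + 0.347·0.19) / 0.3566 = 1.073 mg/L.
Travel time t = 3.48e+04 m / 1.2 m/s = 2.9e+04 s = 0.3356 d.
C = 1.073·exp(−0.44·0.3356) = 1.073·0.8627 = 0.9259 mg/L.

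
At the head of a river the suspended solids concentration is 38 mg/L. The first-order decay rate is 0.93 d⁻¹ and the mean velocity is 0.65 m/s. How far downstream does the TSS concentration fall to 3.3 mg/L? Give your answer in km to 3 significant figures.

From C = C₀·e^(−kt), t = ln(C₀/C)/k = ln(38/3.3)/0.93 = 2.444/0.93 = 2.628 d.
Distance = v·t = 0.65 m/s × 2.27e+05 s = 1.476e+05 m = 147.6 km.

148 km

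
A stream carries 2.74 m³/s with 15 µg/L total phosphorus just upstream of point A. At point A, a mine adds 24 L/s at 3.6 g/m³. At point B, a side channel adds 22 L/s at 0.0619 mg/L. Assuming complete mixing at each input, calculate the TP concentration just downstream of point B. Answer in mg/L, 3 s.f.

0.0463 mg/L

15 µg/L = 0.015 mg/L.
24 L/s = 0.024 m³/s.
After input A: C = (2.74·0.015 + 0.024·3.6) / 2.764 = 0.04613 mg/L.
22 L/s = 0.022 m³/s.
After input B: C = (2.764·0.04613 + 0.022·0.0619) / 2.786 = 0.04625 mg/L.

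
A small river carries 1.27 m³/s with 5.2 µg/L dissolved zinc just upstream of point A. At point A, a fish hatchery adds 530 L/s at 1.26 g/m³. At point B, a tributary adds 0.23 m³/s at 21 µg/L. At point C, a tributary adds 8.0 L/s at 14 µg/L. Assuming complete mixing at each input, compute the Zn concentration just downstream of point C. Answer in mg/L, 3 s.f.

0.333 mg/L

5.2 µg/L = 0.0052 mg/L.
530 L/s = 0.53 m³/s.
After input A: C = (1.27·0.0052 + 0.53·1.26) / 1.8 = 0.3747 mg/L.
21 µg/L = 0.021 mg/L.
After input B: C = (1.8·0.3747 + 0.23·0.021) / 2.03 = 0.3346 mg/L.
8.0 L/s = 0.008 m³/s.
14 µg/L = 0.014 mg/L.
After input C: C = (2.03·0.3346 + 0.008·0.014) / 2.038 = 0.3333 mg/L.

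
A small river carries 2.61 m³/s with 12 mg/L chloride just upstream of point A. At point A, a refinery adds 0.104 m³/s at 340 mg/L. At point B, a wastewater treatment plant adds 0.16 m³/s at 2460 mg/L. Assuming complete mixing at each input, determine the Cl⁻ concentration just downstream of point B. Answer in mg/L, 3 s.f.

160 mg/L

After input A: C = (2.61·12 + 0.104·340) / 2.714 = 24.57 mg/L.
After input B: C = (2.714·24.57 + 0.16·2460) / 2.874 = 160.2 mg/L.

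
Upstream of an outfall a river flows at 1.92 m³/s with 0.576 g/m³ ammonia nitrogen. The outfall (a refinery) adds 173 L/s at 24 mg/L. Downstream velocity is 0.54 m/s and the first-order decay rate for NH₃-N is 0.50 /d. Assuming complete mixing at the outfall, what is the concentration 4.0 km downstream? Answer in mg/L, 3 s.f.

173 L/s = 0.173 m³/s.
After complete mixing, C₀ = (0.173·24 + 1.92·0.576) / 2.093 = 2.512 mg/L.
Travel time t = 4000 m / 0.54 m/s = 7407 s = 0.08573 d.
C = 2.512·exp(−0.50·0.08573) = 2.512·0.958 = 2.407 mg/L.

2.41 mg/L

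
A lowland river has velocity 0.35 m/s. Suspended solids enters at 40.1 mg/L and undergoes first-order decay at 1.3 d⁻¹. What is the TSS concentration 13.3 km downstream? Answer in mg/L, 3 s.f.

22.6 mg/L

Travel time t = 13.3 km / 0.35 m/s = 1.33e+04/0.35 = 3.8e+04 s = 0.4398 d.
First-order decay: C = 40.1·exp(−1.3·0.4398) = 40.1·0.5645 = 22.64 mg/L.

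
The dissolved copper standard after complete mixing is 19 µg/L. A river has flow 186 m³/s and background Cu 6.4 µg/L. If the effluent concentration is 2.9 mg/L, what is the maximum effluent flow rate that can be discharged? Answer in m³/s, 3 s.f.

0.813 m³/s

6.4 µg/L = 0.0064 mg/L.
19 µg/L = 0.019 mg/L.
Mass balance at complete mixing: C_std·(Q_w + Q_r) = Q_w·C_e + Q_r·C_b.
Rearranging, Q_w = Q_r·(C_std − C_b)/(C_e − C_std) = 186·(0.019 − 0.0064) / (2.9 − 0.019) = 0.8135 m³/s.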